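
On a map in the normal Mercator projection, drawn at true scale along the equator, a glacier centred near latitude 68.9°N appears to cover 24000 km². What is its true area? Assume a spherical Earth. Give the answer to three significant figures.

The Mercator projection is conformal; its linear scale factor is the same in every direction and equals sec φ = 1/cos φ.
Areal scale = k² = sec²φ = 1/cos²(68.9°) = 1/0.3600² = 7.716.
True area = apparent / (areal scale) = 24000 / 7.716 ≈ 3110 km².

3110 km²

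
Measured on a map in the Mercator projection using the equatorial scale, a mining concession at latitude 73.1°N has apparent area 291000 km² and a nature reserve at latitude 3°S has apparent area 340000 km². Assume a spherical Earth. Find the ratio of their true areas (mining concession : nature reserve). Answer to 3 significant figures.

0.0725

On Mercator the areal scale is sec²φ, so true area = apparent × cos²φ.
True area of mining concession: 291000 × cos²(73.1°) = 291000 × 0.08451 = 24590 km².
True area of nature reserve: 340000 × cos²(3°) = 340000 × 0.9973 = 339100 km².
Ratio = 24590 / 339100 ≈ 0.0725.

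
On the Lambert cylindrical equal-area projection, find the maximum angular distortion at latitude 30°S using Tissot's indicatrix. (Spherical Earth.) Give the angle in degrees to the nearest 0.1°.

The Lambert cylindrical equal-area projection is the cylindrical equal-area projection with its standard parallel at the equator (φ₀ = 0). A cylindrical equal-area projection with standard parallel φ₀ has meridian scale h = cos φ / cos φ₀ and parallel scale k = cos φ₀ / cos φ (so areas are preserved, h·k = 1).
At 30°: h = 0.8660, k = 1.155; principal scales a = 1.155, b = 0.8660.
sin(ω/2) = (a − b)/(a + b) = 0.2887/2.021 = 0.1429, so ω = 2 arcsin(0.1429) ≈ 16.4°.

16.4°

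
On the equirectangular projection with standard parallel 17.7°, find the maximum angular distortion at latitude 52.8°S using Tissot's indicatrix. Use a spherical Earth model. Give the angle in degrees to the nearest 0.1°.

The equidistant cylindrical projection with φ₀ = 17.7° has h = 1 (meridians true) and k = cos φ₀ / cos φ along parallels.
At 52.8°: h = 1.000, k = 1.576; principal scales a = 1.576, b = 1.000.
sin(ω/2) = (a − b)/(a + b) = 0.5757/2.576 = 0.2235, so ω = 2 arcsin(0.2235) ≈ 25.8°.

25.8°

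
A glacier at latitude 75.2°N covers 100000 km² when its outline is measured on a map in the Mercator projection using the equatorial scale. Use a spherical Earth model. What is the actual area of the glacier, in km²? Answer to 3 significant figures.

6530 km²

The Mercator projection is conformal; its linear scale factor is the same in every direction and equals sec φ = 1/cos φ.
Areal scale = k² = sec²φ = 1/cos²(75.2°) = 1/0.2554² = 15.33.
True area = apparent / (areal scale) = 100000 / 15.33 ≈ 6530 km².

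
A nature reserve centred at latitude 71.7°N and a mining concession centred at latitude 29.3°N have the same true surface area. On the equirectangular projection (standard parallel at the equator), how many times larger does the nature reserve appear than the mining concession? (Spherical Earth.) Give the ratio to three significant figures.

2.78

Plate carrée maps x = Rλ, y = Rφ. The meridian scale is h = 1 and the parallel scale is k = 1/cos φ = sec φ.
Areal scale at 71.7°: h·k = 1.000 × 3.185 = 3.185.
Areal scale at 29.3°: h·k = 1.000 × 1.147 = 1.147.
Ratio = 3.185/1.147 ≈ 2.78.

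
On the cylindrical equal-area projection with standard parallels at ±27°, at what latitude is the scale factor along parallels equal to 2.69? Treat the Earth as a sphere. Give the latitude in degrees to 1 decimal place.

A cylindrical equal-area projection with standard parallel φ₀ has meridian scale h = cos φ / cos φ₀ and parallel scale k = cos φ₀ / cos φ (so areas are preserved, h·k = 1).
k = cos φ₀ / cos φ = 2.69  ⇒  cos φ = cos 27° / 2.69 = 0.3312.
φ = arccos(0.3312) ≈ 70.7°.

70.7°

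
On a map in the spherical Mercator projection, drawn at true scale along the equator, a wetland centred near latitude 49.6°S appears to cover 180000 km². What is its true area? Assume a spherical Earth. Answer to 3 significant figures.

For Mercator, h = k = sec φ (a conformal cylindrical projection has a single point scale, 1/cos φ).
Areal scale = k² = sec²φ = 1/cos²(49.6°) = 1/0.6481² = 2.381.
True area = apparent / (areal scale) = 180000 / 2.381 ≈ 75600 km².

75600 km²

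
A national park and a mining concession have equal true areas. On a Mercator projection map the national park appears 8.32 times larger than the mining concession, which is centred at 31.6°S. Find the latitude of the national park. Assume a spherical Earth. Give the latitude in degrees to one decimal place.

72.8°

On Mercator, (apparent₁)/(apparent₂) = sec²φ₁ / sec²φ₂ when true areas are equal.
cos²φ₂ / cos²φ₁ = 8.32  ⇒  cos φ₁ = cos 31.6° / √8.32 = 0.8517/2.884 = 0.2953.
φ₁ = arccos(0.2953) ≈ 72.8°.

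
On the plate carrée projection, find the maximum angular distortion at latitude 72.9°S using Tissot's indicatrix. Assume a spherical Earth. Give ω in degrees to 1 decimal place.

Plate carrée maps x = Rλ, y = Rφ. The meridian scale is h = 1 and the parallel scale is k = 1/cos φ = sec φ.
At 72.9°: h = 1.000, k = 3.401; principal scales a = 3.401, b = 1.000.
sin(ω/2) = (a − b)/(a + b) = 2.401/4.401 = 0.5455, so ω = 2 arcsin(0.5455) ≈ 66.1°.

66.1°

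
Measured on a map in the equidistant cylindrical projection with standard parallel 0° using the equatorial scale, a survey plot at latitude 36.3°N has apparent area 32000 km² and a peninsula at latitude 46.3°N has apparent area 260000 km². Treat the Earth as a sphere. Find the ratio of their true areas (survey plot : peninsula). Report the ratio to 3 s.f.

0.144

On the plate carrée, areal scale = h·k = 1 × sec φ, so true area = apparent × cos φ.
True area of survey plot: 32000 × cos(36.3°) = 32000 × 0.8059 = 25790 km².
True area of peninsula: 260000 × cos(46.3°) = 260000 × 0.6909 = 179600 km².
Ratio = 25790 / 179600 ≈ 0.144.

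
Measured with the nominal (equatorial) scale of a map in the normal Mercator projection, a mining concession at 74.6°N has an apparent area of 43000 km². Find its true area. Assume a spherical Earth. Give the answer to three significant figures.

Mercator is conformal, so the point scale is isotropic: h = k = sec φ = 1/cos φ.
Areal scale = k² = sec²φ = 1/cos²(74.6°) = 1/0.2656² = 14.18.
True area = apparent / (areal scale) = 43000 / 14.18 ≈ 3030 km².

3030 km²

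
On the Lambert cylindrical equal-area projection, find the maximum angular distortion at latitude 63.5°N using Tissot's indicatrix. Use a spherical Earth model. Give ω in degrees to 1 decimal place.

83.8°

The Lambert cylindrical equal-area projection is the cylindrical equal-area projection with its standard parallel at the equator (φ₀ = 0). For cylindrical equal-area with standard parallel φ₀, h = cos φ / cos φ₀ and k = cos φ₀ / cos φ, so h·k = 1.
At 63.5°: h = 0.4462, k = 2.241; principal scales a = 2.241, b = 0.4462.
sin(ω/2) = (a − b)/(a + b) = 1.795/2.687 = 0.6679, so ω = 2 arcsin(0.6679) ≈ 83.8°.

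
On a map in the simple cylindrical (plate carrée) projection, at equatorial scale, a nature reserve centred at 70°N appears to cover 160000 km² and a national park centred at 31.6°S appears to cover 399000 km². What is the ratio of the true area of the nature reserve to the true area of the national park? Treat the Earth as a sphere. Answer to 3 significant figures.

0.161

On the plate carrée, areal scale = h·k = 1 × sec φ, so true area = apparent × cos φ.
True area of nature reserve: 160000 × cos(70°) = 160000 × 0.3420 = 54720 km².
True area of national park: 399000 × cos(31.6°) = 399000 × 0.8517 = 339800 km².
Ratio = 54720 / 339800 ≈ 0.161.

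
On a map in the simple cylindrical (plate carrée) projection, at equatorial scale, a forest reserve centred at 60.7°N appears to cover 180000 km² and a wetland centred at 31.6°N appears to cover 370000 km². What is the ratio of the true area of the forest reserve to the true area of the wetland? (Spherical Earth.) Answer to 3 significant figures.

0.280

Plate carrée has h = 1 and k = sec φ, giving areal scale sec φ; true area = (apparent area) · cos φ.
True area of forest reserve: 180000 × cos(60.7°) = 180000 × 0.4894 = 88090 km².
True area of wetland: 370000 × cos(31.6°) = 370000 × 0.8517 = 315100 km².
Ratio = 88090 / 315100 ≈ 0.280.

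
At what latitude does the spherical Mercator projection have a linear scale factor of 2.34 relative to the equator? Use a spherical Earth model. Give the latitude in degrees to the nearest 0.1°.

64.7°

Mercator scale is k = sec φ = 1/cos φ.
1/cos φ = 2.34  ⇒  cos φ = 0.4274  ⇒  φ = arccos(0.4274) ≈ 64.7°.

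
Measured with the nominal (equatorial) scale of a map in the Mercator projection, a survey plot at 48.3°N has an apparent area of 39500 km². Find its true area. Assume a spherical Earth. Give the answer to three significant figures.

The Mercator projection is conformal; its linear scale factor is the same in every direction and equals sec φ = 1/cos φ.
Areal scale = k² = sec²φ = 1/cos²(48.3°) = 1/0.6652² = 2.260.
True area = apparent / (areal scale) = 39500 / 2.260 ≈ 17500 km².

17500 km²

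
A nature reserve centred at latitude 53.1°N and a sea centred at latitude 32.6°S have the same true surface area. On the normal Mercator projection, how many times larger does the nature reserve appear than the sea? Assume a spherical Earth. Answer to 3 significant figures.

1.97

Mercator is conformal with k = sec φ, so areal scale = k² = sec²φ.
At 53.1°: sec²(53.1°) = 1/0.6004² = 2.774.
At 32.6°: sec²(32.6°) = 1/0.8425² = 1.409.
Ratio = 2.774/1.409 = cos²(32.6°)/cos²(53.1°) ≈ 1.97.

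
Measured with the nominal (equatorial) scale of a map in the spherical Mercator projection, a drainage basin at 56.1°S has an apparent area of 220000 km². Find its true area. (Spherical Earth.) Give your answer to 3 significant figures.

68400 km²

The Mercator projection is conformal; its linear scale factor is the same in every direction and equals sec φ = 1/cos φ.
Areal scale = k² = sec²φ = 1/cos²(56.1°) = 1/0.5577² = 3.215.
True area = apparent / (areal scale) = 220000 / 3.215 ≈ 68400 km².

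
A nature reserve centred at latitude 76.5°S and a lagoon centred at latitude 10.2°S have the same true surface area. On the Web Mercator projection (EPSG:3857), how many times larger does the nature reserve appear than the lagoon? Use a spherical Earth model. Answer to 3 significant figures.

17.8

Mercator areal scale is sec²φ.
At 76.5°: sec²(76.5°) = 1/0.2334² = 18.35.
At 10.2°: sec²(10.2°) = 1/0.9842² = 1.032.
Ratio = 18.35/1.032 = cos²(10.2°)/cos²(76.5°) ≈ 17.8.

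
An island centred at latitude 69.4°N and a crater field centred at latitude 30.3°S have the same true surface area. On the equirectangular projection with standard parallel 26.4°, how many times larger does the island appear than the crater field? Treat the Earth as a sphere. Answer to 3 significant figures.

The equidistant cylindrical projection with φ₀ = 26.4° has h = 1 (meridians true) and k = cos φ₀ / cos φ along parallels.
Areal scale at 69.4°: h·k = 1.000 × 2.546 = 2.546.
Areal scale at 30.3°: h·k = 1.000 × 1.037 = 1.037.
Ratio = 2.546/1.037 ≈ 2.45.

2.45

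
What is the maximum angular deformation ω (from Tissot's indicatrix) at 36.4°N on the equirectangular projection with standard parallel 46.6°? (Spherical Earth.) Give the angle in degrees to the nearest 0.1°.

9.1°

The equidistant cylindrical projection with φ₀ = 46.6° has h = 1 (meridians true) and k = cos φ₀ / cos φ along parallels.
At 36.4°: h = 1.000, k = 0.8536; principal scales a = 1.000, b = 0.8536.
sin(ω/2) = (a − b)/(a + b) = 0.1464/1.854 = 0.07896, so ω = 2 arcsin(0.07896) ≈ 9.1°.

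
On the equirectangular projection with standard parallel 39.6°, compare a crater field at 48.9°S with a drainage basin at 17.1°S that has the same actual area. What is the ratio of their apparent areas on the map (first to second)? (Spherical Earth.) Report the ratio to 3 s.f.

1.45

In the equirectangular projection with standard parallel φ₀ = 39.6° (x = Rλ cos φ₀, y = Rφ), meridians are true-scale (h = 1) and the parallel scale is k = cos φ₀ / cos φ.
Areal scale at 48.9°: h·k = 1.000 × 1.172 = 1.172.
Areal scale at 17.1°: h·k = 1.000 × 0.8062 = 0.8062.
Ratio = 1.172/0.8062 ≈ 1.45.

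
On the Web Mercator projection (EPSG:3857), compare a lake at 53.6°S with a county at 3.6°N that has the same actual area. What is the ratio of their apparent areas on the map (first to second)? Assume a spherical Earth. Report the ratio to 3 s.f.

2.83

On Mercator, area is exaggerated by sec²φ = 1/cos²φ.
At 53.6°: sec²(53.6°) = 1/0.5934² = 2.840.
At 3.6°: sec²(3.6°) = 1/0.9980² = 1.004.
Ratio = 2.840/1.004 = cos²(3.6°)/cos²(53.6°) ≈ 2.83.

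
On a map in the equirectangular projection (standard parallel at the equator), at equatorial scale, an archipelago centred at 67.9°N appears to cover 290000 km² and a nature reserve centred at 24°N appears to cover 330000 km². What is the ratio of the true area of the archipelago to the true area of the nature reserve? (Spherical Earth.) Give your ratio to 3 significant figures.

On the plate carrée, areal scale = h·k = 1 × sec φ, so true area = apparent × cos φ.
True area of archipelago: 290000 × cos(67.9°) = 290000 × 0.3762 = 109100 km².
True area of nature reserve: 330000 × cos(24°) = 330000 × 0.9135 = 301500 km².
Ratio = 109100 / 301500 ≈ 0.362.

0.362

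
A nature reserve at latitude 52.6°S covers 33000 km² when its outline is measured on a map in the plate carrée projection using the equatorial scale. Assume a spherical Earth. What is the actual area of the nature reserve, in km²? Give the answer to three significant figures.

20000 km²

Plate carrée maps x = Rλ, y = Rφ. The meridian scale is h = 1 and the parallel scale is k = 1/cos φ = sec φ.
Areal scale = h·k = 1 × sec φ; at 52.6°, h = 1.000, k = 1.646, so h·k = 1.646.
True area = apparent / (areal scale) = 33000 / 1.646 ≈ 20000 km².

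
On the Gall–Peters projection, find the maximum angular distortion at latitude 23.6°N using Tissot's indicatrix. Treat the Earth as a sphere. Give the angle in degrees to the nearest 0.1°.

The Gall–Peters projection is cylindrical equal-area with φ₀ = 45°. A cylindrical equal-area projection with standard parallel φ₀ has meridian scale h = cos φ / cos φ₀ and parallel scale k = cos φ₀ / cos φ (so areas are preserved, h·k = 1).
At 23.6°: h = 1.296, k = 0.7716; principal scales a = 1.296, b = 0.7716.
sin(ω/2) = (a − b)/(a + b) = 0.5243/2.068 = 0.2536, so ω = 2 arcsin(0.2536) ≈ 29.4°.

29.4°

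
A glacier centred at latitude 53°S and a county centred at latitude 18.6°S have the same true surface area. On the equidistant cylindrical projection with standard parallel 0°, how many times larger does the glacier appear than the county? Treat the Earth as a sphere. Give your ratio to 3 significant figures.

1.57

Plate carrée maps x = Rλ, y = Rφ. The meridian scale is h = 1 and the parallel scale is k = 1/cos φ = sec φ.
Areal scale at 53°: h·k = 1.000 × 1.662 = 1.662.
Areal scale at 18.6°: h·k = 1.000 × 1.055 = 1.055.
Ratio = 1.662/1.055 ≈ 1.57.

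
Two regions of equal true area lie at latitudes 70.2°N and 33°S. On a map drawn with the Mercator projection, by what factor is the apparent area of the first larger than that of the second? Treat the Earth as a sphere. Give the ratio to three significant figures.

6.13

Mercator areal scale is sec²φ.
At 70.2°: sec²(70.2°) = 1/0.3387² = 8.715.
At 33°: sec²(33°) = 1/0.8387² = 1.422.
Ratio = 8.715/1.422 = cos²(33°)/cos²(70.2°) ≈ 6.13.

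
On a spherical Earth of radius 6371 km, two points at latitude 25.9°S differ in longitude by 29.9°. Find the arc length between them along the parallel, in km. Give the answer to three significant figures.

2990 km

Arc length along a parallel = R cos φ · Δλ (with Δλ in radians).
= 6371 × cos 25.9° × (29.9° × π/180) = 6371 × 0.8996 × 0.5219 ≈ 2990 km.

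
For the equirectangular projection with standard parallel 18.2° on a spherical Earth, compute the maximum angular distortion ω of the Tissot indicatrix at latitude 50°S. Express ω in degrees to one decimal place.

22.2°

In the equirectangular projection with standard parallel φ₀ = 18.2° (x = Rλ cos φ₀, y = Rφ), meridians are true-scale (h = 1) and the parallel scale is k = cos φ₀ / cos φ.
At 50°: h = 1.000, k = 1.478; principal scales a = 1.478, b = 1.000.
sin(ω/2) = (a − b)/(a + b) = 0.4779/2.478 = 0.1929, so ω = 2 arcsin(0.1929) ≈ 22.2°.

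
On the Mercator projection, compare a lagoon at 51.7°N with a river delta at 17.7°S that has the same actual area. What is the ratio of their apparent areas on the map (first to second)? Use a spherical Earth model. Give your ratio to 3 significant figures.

2.36

On Mercator, area is exaggerated by sec²φ = 1/cos²φ.
At 51.7°: sec²(51.7°) = 1/0.6198² = 2.603.
At 17.7°: sec²(17.7°) = 1/0.9527² = 1.102.
Ratio = 2.603/1.102 = cos²(17.7°)/cos²(51.7°) ≈ 2.36.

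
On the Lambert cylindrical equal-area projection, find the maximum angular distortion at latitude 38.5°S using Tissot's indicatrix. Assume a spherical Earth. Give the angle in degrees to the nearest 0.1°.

The Lambert cylindrical equal-area projection is the cylindrical equal-area projection with its standard parallel at the equator (φ₀ = 0). A cylindrical equal-area projection with standard parallel φ₀ has meridian scale h = cos φ / cos φ₀ and parallel scale k = cos φ₀ / cos φ (so areas are preserved, h·k = 1).
At 38.5°: h = 0.7826, k = 1.278; principal scales a = 1.278, b = 0.7826.
sin(ω/2) = (a − b)/(a + b) = 0.4952/2.060 = 0.2403, so ω = 2 arcsin(0.2403) ≈ 27.8°.

27.8°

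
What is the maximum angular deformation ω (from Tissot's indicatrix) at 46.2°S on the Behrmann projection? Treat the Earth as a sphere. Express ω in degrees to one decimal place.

25.5°

Behrmann is a cylindrical equal-area projection with standard parallels at ±30°. Cylindrical equal-area (φ₀ = 30°): h = cos φ / cos 30° along meridians, k = cos 30° / cos φ along parallels; h·k = 1.
At 46.2°: h = 0.7992, k = 1.251; principal scales a = 1.251, b = 0.7992.
sin(ω/2) = (a − b)/(a + b) = 0.4520/2.050 = 0.2204, so ω = 2 arcsin(0.2204) ≈ 25.5°.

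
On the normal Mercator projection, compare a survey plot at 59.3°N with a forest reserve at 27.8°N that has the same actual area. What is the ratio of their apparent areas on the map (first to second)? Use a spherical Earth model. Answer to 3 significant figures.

3.00

On Mercator, area is exaggerated by sec²φ = 1/cos²φ.
At 59.3°: sec²(59.3°) = 1/0.5105² = 3.837.
At 27.8°: sec²(27.8°) = 1/0.8846² = 1.278.
Ratio = 3.837/1.278 = cos²(27.8°)/cos²(59.3°) ≈ 3.00.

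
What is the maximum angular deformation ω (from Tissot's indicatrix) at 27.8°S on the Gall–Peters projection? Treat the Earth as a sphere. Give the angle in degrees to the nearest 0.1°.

25.4°

Gall–Peters is a cylindrical equal-area projection with standard parallels at ±45°. Cylindrical equal-area (φ₀ = 45°): h = cos φ / cos 45° along meridians, k = cos 45° / cos φ along parallels; h·k = 1.
At 27.8°: h = 1.251, k = 0.7994; principal scales a = 1.251, b = 0.7994.
sin(ω/2) = (a − b)/(a + b) = 0.4516/2.050 = 0.2203, so ω = 2 arcsin(0.2203) ≈ 25.4°.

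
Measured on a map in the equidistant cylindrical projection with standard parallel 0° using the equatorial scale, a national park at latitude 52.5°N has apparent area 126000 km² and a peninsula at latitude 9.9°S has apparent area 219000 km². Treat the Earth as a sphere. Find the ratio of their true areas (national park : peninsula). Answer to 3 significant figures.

Plate carrée has h = 1 and k = sec φ, giving areal scale sec φ; true area = (apparent area) · cos φ.
True area of national park: 126000 × cos(52.5°) = 126000 × 0.6088 = 76700 km².
True area of peninsula: 219000 × cos(9.9°) = 219000 × 0.9851 = 215700 km².
Ratio = 76700 / 215700 ≈ 0.356.

0.356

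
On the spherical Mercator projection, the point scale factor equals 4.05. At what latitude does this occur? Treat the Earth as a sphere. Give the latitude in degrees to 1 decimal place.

Mercator scale is k = sec φ = 1/cos φ.
1/cos φ = 4.05  ⇒  cos φ = 0.2469  ⇒  φ = arccos(0.2469) ≈ 75.7°.

75.7°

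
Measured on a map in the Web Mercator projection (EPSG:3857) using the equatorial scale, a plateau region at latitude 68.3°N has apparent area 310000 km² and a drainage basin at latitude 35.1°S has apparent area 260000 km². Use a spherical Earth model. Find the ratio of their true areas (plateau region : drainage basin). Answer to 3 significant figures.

0.244

On Mercator the areal scale is sec²φ, so true area = apparent × cos²φ.
True area of plateau region: 310000 × cos²(68.3°) = 310000 × 0.1367 = 42380 km².
True area of drainage basin: 260000 × cos²(35.1°) = 260000 × 0.6694 = 174000 km².
Ratio = 42380 / 174000 ≈ 0.244.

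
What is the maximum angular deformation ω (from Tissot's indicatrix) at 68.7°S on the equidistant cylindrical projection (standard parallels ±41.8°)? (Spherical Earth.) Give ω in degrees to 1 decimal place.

In the equirectangular projection with standard parallel φ₀ = 41.8° (x = Rλ cos φ₀, y = Rφ), meridians are true-scale (h = 1) and the parallel scale is k = cos φ₀ / cos φ.
At 68.7°: h = 1.000, k = 2.052; principal scales a = 2.052, b = 1.000.
sin(ω/2) = (a − b)/(a + b) = 1.052/3.052 = 0.3447, so ω = 2 arcsin(0.3447) ≈ 40.3°.

40.3°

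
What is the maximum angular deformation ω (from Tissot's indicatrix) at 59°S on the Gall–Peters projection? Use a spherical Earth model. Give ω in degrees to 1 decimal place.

The Gall–Peters projection is cylindrical equal-area with φ₀ = 45°. A cylindrical equal-area projection with standard parallel φ₀ has meridian scale h = cos φ / cos φ₀ and parallel scale k = cos φ₀ / cos φ (so areas are preserved, h·k = 1).
At 59°: h = 0.7284, k = 1.373; principal scales a = 1.373, b = 0.7284.
sin(ω/2) = (a − b)/(a + b) = 0.6445/2.101 = 0.3067, so ω = 2 arcsin(0.3067) ≈ 35.7°.

35.7°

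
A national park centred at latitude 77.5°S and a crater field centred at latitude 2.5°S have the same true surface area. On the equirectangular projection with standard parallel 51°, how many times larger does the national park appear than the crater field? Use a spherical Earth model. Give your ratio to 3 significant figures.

4.62

The equidistant cylindrical projection with φ₀ = 51° has h = 1 (meridians true) and k = cos φ₀ / cos φ along parallels.
Areal scale at 77.5°: h·k = 1.000 × 2.908 = 2.908.
Areal scale at 2.5°: h·k = 1.000 × 0.6299 = 0.6299.
Ratio = 2.908/0.6299 ≈ 4.62.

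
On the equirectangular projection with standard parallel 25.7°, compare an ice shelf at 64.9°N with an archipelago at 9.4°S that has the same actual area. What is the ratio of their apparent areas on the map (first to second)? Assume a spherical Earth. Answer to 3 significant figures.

2.33

The equidistant cylindrical projection with φ₀ = 25.7° has h = 1 (meridians true) and k = cos φ₀ / cos φ along parallels.
Areal scale at 64.9°: h·k = 1.000 × 2.124 = 2.124.
Areal scale at 9.4°: h·k = 1.000 × 0.9133 = 0.9133.
Ratio = 2.124/0.9133 ≈ 2.33.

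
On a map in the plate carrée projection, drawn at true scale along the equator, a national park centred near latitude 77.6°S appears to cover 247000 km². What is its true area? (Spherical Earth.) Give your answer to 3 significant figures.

53000 km²

In the plate carrée (x = Rλ, y = Rφ), meridians are true-scale (h = 1) and parallels are stretched by k = sec φ.
Areal scale = h·k = 1 × sec φ; at 77.6°, h = 1.000, k = 4.657, so h·k = 4.657.
True area = apparent / (areal scale) = 247000 / 4.657 ≈ 53000 km².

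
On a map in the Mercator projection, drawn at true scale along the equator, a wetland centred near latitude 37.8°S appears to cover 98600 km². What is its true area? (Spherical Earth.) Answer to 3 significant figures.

For Mercator, h = k = sec φ (a conformal cylindrical projection has a single point scale, 1/cos φ).
Areal scale = k² = sec²φ = 1/cos²(37.8°) = 1/0.7902² = 1.602.
True area = apparent / (areal scale) = 98600 / 1.602 ≈ 61600 km².

61600 km²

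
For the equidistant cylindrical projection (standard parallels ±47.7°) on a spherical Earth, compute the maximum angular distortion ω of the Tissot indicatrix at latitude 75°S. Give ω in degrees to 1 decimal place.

52.8°

The equidistant cylindrical projection with φ₀ = 47.7° has h = 1 (meridians true) and k = cos φ₀ / cos φ along parallels.
At 75°: h = 1.000, k = 2.600; principal scales a = 2.600, b = 1.000.
sin(ω/2) = (a − b)/(a + b) = 1.600/3.600 = 0.4445, so ω = 2 arcsin(0.4445) ≈ 52.8°.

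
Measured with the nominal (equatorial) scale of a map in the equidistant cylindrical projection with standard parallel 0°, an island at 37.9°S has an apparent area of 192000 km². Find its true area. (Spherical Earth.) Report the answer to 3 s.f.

For the equirectangular projection with φ₀ = 0 (plate carrée), h = 1 along meridians and k = sec φ along parallels.
Areal scale = h·k = 1 × sec φ; at 37.9°, h = 1.000, k = 1.267, so h·k = 1.267.
True area = apparent / (areal scale) = 192000 / 1.267 ≈ 152000 km².

152000 km²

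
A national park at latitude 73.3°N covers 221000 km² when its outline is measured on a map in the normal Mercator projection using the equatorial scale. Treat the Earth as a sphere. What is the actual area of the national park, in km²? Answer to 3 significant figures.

The Mercator projection is conformal; its linear scale factor is the same in every direction and equals sec φ = 1/cos φ.
Areal scale = k² = sec²φ = 1/cos²(73.3°) = 1/0.2874² = 12.11.
True area = apparent / (areal scale) = 221000 / 12.11 ≈ 18200 km².

18200 km²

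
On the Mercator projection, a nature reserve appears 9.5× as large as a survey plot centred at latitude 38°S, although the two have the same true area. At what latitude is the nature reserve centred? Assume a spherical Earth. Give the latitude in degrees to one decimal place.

On Mercator, (apparent₁)/(apparent₂) = sec²φ₁ / sec²φ₂ when true areas are equal.
cos²φ₂ / cos²φ₁ = 9.5  ⇒  cos φ₁ = cos 38° / √9.5 = 0.7880/3.082 = 0.2557.
φ₁ = arccos(0.2557) ≈ 75.2°.

75.2°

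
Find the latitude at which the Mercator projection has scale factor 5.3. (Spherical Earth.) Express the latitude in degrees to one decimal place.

79.1°

Mercator scale is k = sec φ = 1/cos φ.
1/cos φ = 5.3  ⇒  cos φ = 0.1887  ⇒  φ = arccos(0.1887) ≈ 79.1°.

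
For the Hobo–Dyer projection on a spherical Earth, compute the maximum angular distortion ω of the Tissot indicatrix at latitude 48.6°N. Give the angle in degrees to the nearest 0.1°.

Hobo–Dyer is a cylindrical equal-area projection with standard parallels at ±37.5°. Cylindrical equal-area (φ₀ = 37.5°): h = cos φ / cos 37.5° along meridians, k = cos 37.5° / cos φ along parallels; h·k = 1.
At 48.6°: h = 0.8336, k = 1.200; principal scales a = 1.200, b = 0.8336.
sin(ω/2) = (a − b)/(a + b) = 0.3661/2.033 = 0.1801, so ω = 2 arcsin(0.1801) ≈ 20.7°.

20.7°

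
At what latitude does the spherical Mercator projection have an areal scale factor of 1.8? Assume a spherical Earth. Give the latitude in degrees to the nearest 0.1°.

41.8°

Mercator areal scale is sec²φ.
sec²φ = 1.8  ⇒  cos²φ = 0.5556  ⇒  cos φ = 0.7454.
φ = arccos(0.7454) ≈ 41.8°.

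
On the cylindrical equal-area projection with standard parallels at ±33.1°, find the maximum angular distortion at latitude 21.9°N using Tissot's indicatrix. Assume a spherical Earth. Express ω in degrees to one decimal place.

11.7°

Cylindrical equal-area (φ₀ = 33.1°): h = cos φ / cos 33.1° along meridians, k = cos 33.1° / cos φ along parallels; h·k = 1.
At 21.9°: h = 1.108, k = 0.9029; principal scales a = 1.108, b = 0.9029.
sin(ω/2) = (a − b)/(a + b) = 0.2047/2.010 = 0.1018, so ω = 2 arcsin(0.1018) ≈ 11.7°.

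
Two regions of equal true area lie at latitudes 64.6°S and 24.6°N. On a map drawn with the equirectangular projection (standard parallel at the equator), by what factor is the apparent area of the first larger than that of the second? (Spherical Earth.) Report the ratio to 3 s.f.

Plate carrée maps x = Rλ, y = Rφ. The meridian scale is h = 1 and the parallel scale is k = 1/cos φ = sec φ.
Areal scale at 64.6°: h·k = 1.000 × 2.331 = 2.331.
Areal scale at 24.6°: h·k = 1.000 × 1.100 = 1.100.
Ratio = 2.331/1.100 ≈ 2.12.

2.12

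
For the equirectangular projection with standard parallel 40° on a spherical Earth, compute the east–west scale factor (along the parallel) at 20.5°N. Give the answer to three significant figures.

In the equirectangular projection with standard parallel φ₀ = 40° (x = Rλ cos φ₀, y = Rφ), meridians are true-scale (h = 1) and the parallel scale is k = cos φ₀ / cos φ.
k = cos 40° / cos 20.5° = 0.7660/0.9367 = 0.8178.

0.818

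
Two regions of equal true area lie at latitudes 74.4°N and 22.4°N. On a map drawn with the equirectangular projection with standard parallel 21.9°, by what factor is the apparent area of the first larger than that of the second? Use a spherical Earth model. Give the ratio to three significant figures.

With standard parallel φ₀ = 21.9°, the equirectangular projection gives x = Rλ cos φ₀, y = Rφ, so h = 1 and k = cos 21.9° / cos φ.
Areal scale at 74.4°: h·k = 1.000 × 3.450 = 3.450.
Areal scale at 22.4°: h·k = 1.000 × 1.004 = 1.004.
Ratio = 3.450/1.004 ≈ 3.44.

3.44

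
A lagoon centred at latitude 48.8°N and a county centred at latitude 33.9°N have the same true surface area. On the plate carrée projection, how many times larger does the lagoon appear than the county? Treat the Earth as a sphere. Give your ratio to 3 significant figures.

Plate carrée maps x = Rλ, y = Rφ. The meridian scale is h = 1 and the parallel scale is k = 1/cos φ = sec φ.
Areal scale at 48.8°: h·k = 1.000 × 1.518 = 1.518.
Areal scale at 33.9°: h·k = 1.000 × 1.205 = 1.205.
Ratio = 1.518/1.205 ≈ 1.26.

1.26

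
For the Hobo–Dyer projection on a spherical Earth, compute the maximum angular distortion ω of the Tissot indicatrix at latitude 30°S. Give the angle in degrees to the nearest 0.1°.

Hobo–Dyer is a cylindrical equal-area projection with standard parallels at ±37.5°. For cylindrical equal-area with standard parallel φ₀, h = cos φ / cos φ₀ and k = cos φ₀ / cos φ, so h·k = 1.
At 30°: h = 1.092, k = 0.9161; principal scales a = 1.092, b = 0.9161.
sin(ω/2) = (a − b)/(a + b) = 0.1755/2.008 = 0.08742, so ω = 2 arcsin(0.08742) ≈ 10.0°.

10.0°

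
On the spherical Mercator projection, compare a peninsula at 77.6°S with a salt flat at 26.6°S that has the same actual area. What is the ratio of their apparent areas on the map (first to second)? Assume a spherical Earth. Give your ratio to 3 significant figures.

On Mercator, area is exaggerated by sec²φ = 1/cos²φ.
At 77.6°: sec²(77.6°) = 1/0.2147² = 21.69.
At 26.6°: sec²(26.6°) = 1/0.8942² = 1.251.
Ratio = 21.69/1.251 = cos²(26.6°)/cos²(77.6°) ≈ 17.3.

17.3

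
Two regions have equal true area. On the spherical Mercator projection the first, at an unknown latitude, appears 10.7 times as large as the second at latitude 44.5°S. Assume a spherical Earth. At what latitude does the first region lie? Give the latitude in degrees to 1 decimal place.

For equal true areas on Mercator, apparent areas scale as sec²φ, so the ratio is cos²φ₂ / cos²φ₁.
cos²φ₂ / cos²φ₁ = 10.7  ⇒  cos φ₁ = cos 44.5° / √10.7 = 0.7133/3.271 = 0.2180.
φ₁ = arccos(0.2180) ≈ 77.4°.

77.4°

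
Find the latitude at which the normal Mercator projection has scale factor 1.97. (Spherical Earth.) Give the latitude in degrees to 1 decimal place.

Mercator scale is k = sec φ = 1/cos φ.
1/cos φ = 1.97  ⇒  cos φ = 0.5076  ⇒  φ = arccos(0.5076) ≈ 59.5°.

59.5°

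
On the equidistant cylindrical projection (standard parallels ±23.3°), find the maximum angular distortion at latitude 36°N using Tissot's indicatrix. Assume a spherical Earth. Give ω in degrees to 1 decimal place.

The equidistant cylindrical projection with φ₀ = 23.3° has h = 1 (meridians true) and k = cos φ₀ / cos φ along parallels.
At 36°: h = 1.000, k = 1.135; principal scales a = 1.135, b = 1.000.
sin(ω/2) = (a − b)/(a + b) = 0.1353/2.135 = 0.06335, so ω = 2 arcsin(0.06335) ≈ 7.3°.

7.3°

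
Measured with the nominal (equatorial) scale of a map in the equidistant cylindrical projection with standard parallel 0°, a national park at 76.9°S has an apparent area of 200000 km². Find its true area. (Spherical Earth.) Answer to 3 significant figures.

For the equirectangular projection with φ₀ = 0 (plate carrée), h = 1 along meridians and k = sec φ along parallels.
Areal scale = h·k = 1 × sec φ; at 76.9°, h = 1.000, k = 4.412, so h·k = 4.412.
True area = apparent / (areal scale) = 200000 / 4.412 ≈ 45300 km².

45300 km²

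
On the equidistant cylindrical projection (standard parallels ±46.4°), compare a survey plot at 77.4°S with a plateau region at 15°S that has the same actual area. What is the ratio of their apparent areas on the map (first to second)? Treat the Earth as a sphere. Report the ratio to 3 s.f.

With standard parallel φ₀ = 46.4°, the equirectangular projection gives x = Rλ cos φ₀, y = Rφ, so h = 1 and k = cos 46.4° / cos φ.
Areal scale at 77.4°: h·k = 1.000 × 3.161 = 3.161.
Areal scale at 15°: h·k = 1.000 × 0.7139 = 0.7139.
Ratio = 3.161/0.7139 ≈ 4.43.

4.43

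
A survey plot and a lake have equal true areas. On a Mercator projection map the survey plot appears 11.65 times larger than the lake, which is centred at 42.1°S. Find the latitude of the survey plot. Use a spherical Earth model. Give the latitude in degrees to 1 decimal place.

77.4°

Mercator areal scale is sec²φ, so apparent-area ratio = sec²φ₁ / sec²φ₂ = cos²φ₂ / cos²φ₁.
cos²φ₂ / cos²φ₁ = 11.65  ⇒  cos φ₁ = cos 42.1° / √11.65 = 0.7420/3.413 = 0.2174.
φ₁ = arccos(0.2174) ≈ 77.4°.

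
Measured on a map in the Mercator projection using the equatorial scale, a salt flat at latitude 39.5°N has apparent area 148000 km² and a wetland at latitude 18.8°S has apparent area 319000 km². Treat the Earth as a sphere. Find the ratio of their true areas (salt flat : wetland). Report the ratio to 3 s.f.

Since Mercator area scale is 1/cos²φ, the true area equals the apparent area multiplied by cos²φ.
True area of salt flat: 148000 × cos²(39.5°) = 148000 × 0.5954 = 88120 km².
True area of wetland: 319000 × cos²(18.8°) = 319000 × 0.8961 = 285900 km².
Ratio = 88120 / 285900 ≈ 0.308.

0.308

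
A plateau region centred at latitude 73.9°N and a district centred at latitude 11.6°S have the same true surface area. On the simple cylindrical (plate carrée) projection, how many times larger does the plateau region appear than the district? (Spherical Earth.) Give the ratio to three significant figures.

3.53

For the equirectangular projection with φ₀ = 0 (plate carrée), h = 1 along meridians and k = sec φ along parallels.
Areal scale at 73.9°: h·k = 1.000 × 3.606 = 3.606.
Areal scale at 11.6°: h·k = 1.000 × 1.021 = 1.021.
Ratio = 3.606/1.021 ≈ 3.53.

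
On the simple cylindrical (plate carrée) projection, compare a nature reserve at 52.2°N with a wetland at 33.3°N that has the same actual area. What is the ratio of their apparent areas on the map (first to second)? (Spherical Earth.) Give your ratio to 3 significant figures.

1.36

In the plate carrée (x = Rλ, y = Rφ), meridians are true-scale (h = 1) and parallels are stretched by k = sec φ.
Areal scale at 52.2°: h·k = 1.000 × 1.632 = 1.632.
Areal scale at 33.3°: h·k = 1.000 × 1.196 = 1.196.
Ratio = 1.632/1.196 ≈ 1.36.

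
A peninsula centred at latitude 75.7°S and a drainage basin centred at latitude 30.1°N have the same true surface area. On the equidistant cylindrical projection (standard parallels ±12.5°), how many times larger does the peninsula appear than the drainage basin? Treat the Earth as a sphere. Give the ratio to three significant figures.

3.50

With standard parallel φ₀ = 12.5°, the equirectangular projection gives x = Rλ cos φ₀, y = Rφ, so h = 1 and k = cos 12.5° / cos φ.
Areal scale at 75.7°: h·k = 1.000 × 3.953 = 3.953.
Areal scale at 30.1°: h·k = 1.000 × 1.128 = 1.128.
Ratio = 3.953/1.128 ≈ 3.50.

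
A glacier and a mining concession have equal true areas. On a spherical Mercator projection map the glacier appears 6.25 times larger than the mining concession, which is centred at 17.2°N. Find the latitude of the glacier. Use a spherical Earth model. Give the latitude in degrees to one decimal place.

On Mercator, (apparent₁)/(apparent₂) = sec²φ₁ / sec²φ₂ when true areas are equal.
cos²φ₂ / cos²φ₁ = 6.25  ⇒  cos φ₁ = cos 17.2° / √6.25 = 0.9553/2.500 = 0.3821.
φ₁ = arccos(0.3821) ≈ 67.5°.

67.5°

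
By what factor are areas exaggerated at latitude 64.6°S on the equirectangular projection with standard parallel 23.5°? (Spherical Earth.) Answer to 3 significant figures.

With standard parallel φ₀ = 23.5°, the equirectangular projection gives x = Rλ cos φ₀, y = Rφ, so h = 1 and k = cos 23.5° / cos φ.
Areal scale = h·k = 1 × cos φ₀ / cos φ; at 64.6°, h = 1.000, k = 2.138, so h·k = 2.138.

2.14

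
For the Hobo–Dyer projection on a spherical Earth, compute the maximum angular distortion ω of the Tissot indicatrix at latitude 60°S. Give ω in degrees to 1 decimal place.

51.1°

Hobo–Dyer is a cylindrical equal-area projection with standard parallels at ±37.5°. For cylindrical equal-area with standard parallel φ₀, h = cos φ / cos φ₀ and k = cos φ₀ / cos φ, so h·k = 1.
At 60°: h = 0.6302, k = 1.587; principal scales a = 1.587, b = 0.6302.
sin(ω/2) = (a − b)/(a + b) = 0.9565/2.217 = 0.4314, so ω = 2 arcsin(0.4314) ≈ 51.1°.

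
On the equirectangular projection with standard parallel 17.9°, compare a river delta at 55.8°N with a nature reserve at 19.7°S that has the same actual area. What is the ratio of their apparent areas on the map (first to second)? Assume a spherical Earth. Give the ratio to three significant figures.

1.67

The equidistant cylindrical projection with φ₀ = 17.9° has h = 1 (meridians true) and k = cos φ₀ / cos φ along parallels.
Areal scale at 55.8°: h·k = 1.000 × 1.693 = 1.693.
Areal scale at 19.7°: h·k = 1.000 × 1.011 = 1.011.
Ratio = 1.693/1.011 ≈ 1.67.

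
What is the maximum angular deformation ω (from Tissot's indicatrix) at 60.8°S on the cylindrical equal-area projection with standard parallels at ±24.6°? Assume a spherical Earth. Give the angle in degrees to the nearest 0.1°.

67.1°

Cylindrical equal-area (φ₀ = 24.6°): h = cos φ / cos 24.6° along meridians, k = cos 24.6° / cos φ along parallels; h·k = 1.
At 60.8°: h = 0.5366, k = 1.864; principal scales a = 1.864, b = 0.5366.
sin(ω/2) = (a − b)/(a + b) = 1.327/2.400 = 0.5529, so ω = 2 arcsin(0.5529) ≈ 67.1°.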